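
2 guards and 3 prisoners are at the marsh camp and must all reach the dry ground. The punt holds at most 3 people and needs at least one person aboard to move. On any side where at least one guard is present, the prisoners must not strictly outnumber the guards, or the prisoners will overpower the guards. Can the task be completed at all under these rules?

The prisoners already outnumber the guards at the marsh camp before anyone moves, so the starting position itself is disallowed.

No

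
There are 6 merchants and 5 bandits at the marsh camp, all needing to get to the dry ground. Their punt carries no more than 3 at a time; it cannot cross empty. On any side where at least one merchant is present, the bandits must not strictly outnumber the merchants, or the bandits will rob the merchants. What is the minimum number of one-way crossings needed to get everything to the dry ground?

9

Counting alone: each trip to the dry ground takes at most 3 across and each return brings at least 1 back, so after t trips out (and t−1 returns) at most 3t − (t−1) of the 11 are across; that first reaches 11 at t = 5, so at least 9 crossings are needed.
The plan below uses exactly 9 crossings, so it is optimal:
1. 3 bandits → the dry ground.  (the marsh camp: 6M 2B; the dry ground: 0M 3B)
2. 1 bandit ← the marsh camp.  (the marsh camp: 6M 3B; the dry ground: 0M 2B)
3. 3 merchants → the dry ground.  (the marsh camp: 3M 3B; the dry ground: 3M 2B)
4. 1 merchant ← the marsh camp.  (the marsh camp: 4M 3B; the dry ground: 2M 2B)
5. 2 merchants and 1 bandit → the dry ground.  (the marsh camp: 2M 2B; the dry ground: 4M 3B)
6. 1 merchant ← the marsh camp.  (the marsh camp: 3M 2B; the dry ground: 3M 3B)
7. 2 merchants and 1 bandit → the dry ground.  (the marsh camp: 1M 1B; the dry ground: 5M 4B)
8. 1 merchant ← the marsh camp.  (the marsh camp: 2M 1B; the dry ground: 4M 4B)
9. 2 merchants and 1 bandit → the dry ground.  (the marsh camp: 0M 0B; the dry ground: 6M 5B)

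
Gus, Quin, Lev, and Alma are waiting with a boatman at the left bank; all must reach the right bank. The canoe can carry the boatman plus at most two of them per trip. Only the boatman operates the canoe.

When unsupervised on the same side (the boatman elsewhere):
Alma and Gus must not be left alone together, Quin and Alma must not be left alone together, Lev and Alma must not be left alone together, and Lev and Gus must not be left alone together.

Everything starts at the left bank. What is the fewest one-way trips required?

Counting alone: the boatman can take at most 2 across per trip to the right bank, so moving all 4 needs at least 2 loaded trips out, with a return between consecutive ones — at least 3 crossings.
The safety rule pushes this higher. Following every safe sequence of crossings, the most of the 4 that can be at the right bank as the canoe arrives there on crossing 3 is 3 — never all 4.
So no plan with fewer than 5 crossings exists, and this one achieves 5:
1. Boatman goes to the right bank with Alma and Gus.
2. Boatman goes back to the left bank with Gus.
3. Boatman goes to the right bank with Gus and Quin.
4. Boatman goes back to the left bank with Alma.
5. Boatman goes to the right bank with Alma and Lev.

5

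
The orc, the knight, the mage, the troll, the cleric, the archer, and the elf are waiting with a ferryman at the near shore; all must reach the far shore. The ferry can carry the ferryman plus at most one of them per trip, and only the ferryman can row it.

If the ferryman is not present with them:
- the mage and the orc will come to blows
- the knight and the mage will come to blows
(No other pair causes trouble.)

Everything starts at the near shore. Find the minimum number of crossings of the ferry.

Counting alone: the ferryman can take at most 1 across per trip to the far shore, so moving all 7 needs at least 7 loaded trips out, with a return between consecutive ones — at least 13 crossings.
The safety rule pushes this higher. Following every safe sequence of crossings, the most of the 7 that can be at the far shore as the ferry arrives there on crossing 13 is 6 — never all 7.
So no plan with fewer than 15 crossings exists, and this one achieves 15:
1. Ferryman goes to the far shore with the mage.
2. Ferryman goes back to the near shore alone.
3. Ferryman goes to the far shore with the orc.
4. Ferryman goes back to the near shore with the mage.
5. Ferryman goes to the far shore with the knight.
6. Ferryman goes back to the near shore alone.
7. Ferryman goes to the far shore with the troll.
8. Ferryman goes back to the near shore alone.
9. Ferryman goes to the far shore with the cleric.
10. Ferryman goes back to the near shore alone.
11. Ferryman goes to the far shore with the archer.
12. Ferryman goes back to the near shore alone.
13. Ferryman goes to the far shore with the elf.
14. Ferryman goes back to the near shore alone.
15. Ferryman goes to the far shore with the mage.

15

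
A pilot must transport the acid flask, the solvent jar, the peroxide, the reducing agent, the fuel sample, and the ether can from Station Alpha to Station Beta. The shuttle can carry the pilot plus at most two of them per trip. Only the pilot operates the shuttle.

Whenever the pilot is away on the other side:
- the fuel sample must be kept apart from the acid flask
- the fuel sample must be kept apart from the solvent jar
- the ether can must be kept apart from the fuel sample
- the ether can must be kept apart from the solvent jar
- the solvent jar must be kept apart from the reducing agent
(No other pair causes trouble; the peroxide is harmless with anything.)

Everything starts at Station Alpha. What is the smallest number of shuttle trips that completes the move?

Counting alone: the pilot can take at most 2 across per trip to Station Beta, so moving all 6 needs at least 3 loaded trips out, with a return between consecutive ones — at least 5 crossings.
The safety rule pushes this higher. Following every safe sequence of crossings, the most of the 6 that can be at Station Beta as the shuttle arrives there on crossings 5, 7 is 4, 5 respectively — never all 6.
So no plan with fewer than 9 crossings exists, and this one achieves 9:
1. Pilot goes to Station Beta with the fuel sample and the solvent jar.
2. Pilot goes back to Station Alpha with the solvent jar.
3. Pilot goes to Station Beta with the acid flask and the solvent jar.
4. Pilot goes back to Station Alpha with the fuel sample.
5. Pilot goes to Station Beta with the fuel sample and the peroxide.
6. Pilot goes back to Station Alpha with the fuel sample.
7. Pilot goes to Station Beta with the ether can and the reducing agent.
8. Pilot goes back to Station Alpha with the solvent jar.
9. Pilot goes to Station Beta with the fuel sample and the solvent jar.

9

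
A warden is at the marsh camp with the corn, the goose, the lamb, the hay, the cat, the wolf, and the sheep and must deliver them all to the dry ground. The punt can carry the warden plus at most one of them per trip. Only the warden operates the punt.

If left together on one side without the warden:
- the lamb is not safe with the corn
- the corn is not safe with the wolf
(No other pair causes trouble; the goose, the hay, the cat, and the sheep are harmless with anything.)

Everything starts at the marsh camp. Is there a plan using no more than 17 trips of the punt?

Yes — this plan uses 15 crossings (≤ 17):
1. Warden goes to the dry ground with the corn.  [the marsh camp: the cat, the goose, the hay, the lamb, the sheep, the wolf | the dry ground: the corn]
2. Warden goes back to the marsh camp alone.  [the marsh camp: the cat, the goose, the hay, the lamb, the sheep, the wolf | the dry ground: the corn]
3. Warden goes to the dry ground with the goose.  [the marsh camp: the cat, the hay, the lamb, the sheep, the wolf | the dry ground: the corn, the goose]
4. Warden goes back to the marsh camp alone.  [the marsh camp: the cat, the hay, the lamb, the sheep, the wolf | the dry ground: the corn, the goose]
5. Warden goes to the dry ground with the lamb.  [the marsh camp: the cat, the hay, the sheep, the wolf | the dry ground: the corn, the goose, the lamb]
6. Warden goes back to the marsh camp with the corn.  [the marsh camp: the cat, the corn, the hay, the sheep, the wolf | the dry ground: the goose, the lamb]
7. Warden goes to the dry ground with the wolf.  [the marsh camp: the cat, the corn, the hay, the sheep | the dry ground: the goose, the lamb, the wolf]
8. Warden goes back to the marsh camp alone.  [the marsh camp: the cat, the corn, the hay, the sheep | the dry ground: the goose, the lamb, the wolf]
9. Warden goes to the dry ground with the hay.  [the marsh camp: the cat, the corn, the sheep | the dry ground: the goose, the hay, the lamb, the wolf]
10. Warden goes back to the marsh camp alone.  [the marsh camp: the cat, the corn, the sheep | the dry ground: the goose, the hay, the lamb, the wolf]
11. Warden goes to the dry ground with the cat.  [the marsh camp: the corn, the sheep | the dry ground: the cat, the goose, the hay, the lamb, the wolf]
12. Warden goes back to the marsh camp alone.  [the marsh camp: the corn, the sheep | the dry ground: the cat, the goose, the hay, the lamb, the wolf]
13. Warden goes to the dry ground with the sheep.  [the marsh camp: the corn | the dry ground: the cat, the goose, the hay, the lamb, the sheep, the wolf]
14. Warden goes back to the marsh camp alone.  [the marsh camp: the corn | the dry ground: the cat, the goose, the hay, the lamb, the sheep, the wolf]
15. Warden goes to the dry ground with the corn.  [the marsh camp: — | the dry ground: the cat, the corn, the goose, the hay, the lamb, the sheep, the wolf]

Yes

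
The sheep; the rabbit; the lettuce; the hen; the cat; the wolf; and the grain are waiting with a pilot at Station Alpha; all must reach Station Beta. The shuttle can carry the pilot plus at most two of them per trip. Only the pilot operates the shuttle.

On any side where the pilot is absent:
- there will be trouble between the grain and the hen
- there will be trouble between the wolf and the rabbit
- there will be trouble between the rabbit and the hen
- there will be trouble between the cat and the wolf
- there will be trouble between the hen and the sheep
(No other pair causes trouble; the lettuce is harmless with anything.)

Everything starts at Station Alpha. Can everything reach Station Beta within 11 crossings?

Yes — this plan uses 9 crossings (≤ 11):
1. Pilot goes to Station Beta with the hen and the wolf.
2. Pilot goes back to Station Alpha alone.
3. Pilot goes to Station Beta with the sheep.
4. Pilot goes back to Station Alpha with the hen.
5. Pilot goes to Station Beta with the grain and the rabbit.
6. Pilot goes back to Station Alpha with the wolf.
7. Pilot goes to Station Beta with the cat and the lettuce.
8. Pilot goes back to Station Alpha alone.
9. Pilot goes to Station Beta with the hen and the wolf.

Yes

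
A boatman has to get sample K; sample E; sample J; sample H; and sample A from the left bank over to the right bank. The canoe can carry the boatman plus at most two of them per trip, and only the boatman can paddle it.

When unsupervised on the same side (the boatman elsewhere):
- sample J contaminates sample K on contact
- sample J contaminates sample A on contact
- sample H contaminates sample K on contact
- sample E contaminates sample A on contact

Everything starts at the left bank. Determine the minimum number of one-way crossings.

Counting alone: the boatman can take at most 2 across per trip to the right bank, so moving all 5 needs at least 3 loaded trips out, with a return between consecutive ones — at least 5 crossings.
The safety rule pushes this higher. Following every safe sequence of crossings, the most of the 5 that can be at the right bank as the canoe arrives there on crossing 5 is 4 — never all 5.
So no plan with fewer than 7 crossings exists, and this one achieves 7:
1. Boatman goes to the right bank with sample A and sample K.  [the left bank: sample E, sample H, sample J | the right bank: sample A, sample K]
2. Boatman goes back to the left bank alone.  [the left bank: sample E, sample H, sample J | the right bank: sample A, sample K]
3. Boatman goes to the right bank with sample E.  [the left bank: sample H, sample J | the right bank: sample A, sample E, sample K]
4. Boatman goes back to the left bank with sample A.  [the left bank: sample A, sample H, sample J | the right bank: sample E, sample K]
5. Boatman goes to the right bank with sample H and sample J.  [the left bank: sample A | the right bank: sample E, sample H, sample J, sample K]
6. Boatman goes back to the left bank with sample K.  [the left bank: sample A, sample K | the right bank: sample E, sample H, sample J]
7. Boatman goes to the right bank with sample A and sample K.  [the left bank: — | the right bank: sample A, sample E, sample H, sample J, sample K]

7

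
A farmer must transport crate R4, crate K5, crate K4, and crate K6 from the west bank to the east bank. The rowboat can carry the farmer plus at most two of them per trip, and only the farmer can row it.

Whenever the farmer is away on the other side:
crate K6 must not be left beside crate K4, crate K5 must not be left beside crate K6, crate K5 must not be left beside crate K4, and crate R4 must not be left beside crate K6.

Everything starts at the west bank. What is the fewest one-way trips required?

Counting alone: the farmer can take at most 2 across per trip to the east bank, so moving all 4 needs at least 2 loaded trips out, with a return between consecutive ones — at least 3 crossings.
The safety rule pushes this higher. Following every safe sequence of crossings, the most of the 4 that can be at the east bank as the rowboat arrives there on crossing 3 is 3 — never all 4.
So no plan with fewer than 5 crossings exists, and this one achieves 5:
1. Farmer goes to the east bank with crate K5 and crate K6.
2. Farmer goes back to the west bank with crate K5.
3. Farmer goes to the east bank with crate K5 and crate R4.
4. Farmer goes back to the west bank with crate K6.
5. Farmer goes to the east bank with crate K4 and crate K6.

5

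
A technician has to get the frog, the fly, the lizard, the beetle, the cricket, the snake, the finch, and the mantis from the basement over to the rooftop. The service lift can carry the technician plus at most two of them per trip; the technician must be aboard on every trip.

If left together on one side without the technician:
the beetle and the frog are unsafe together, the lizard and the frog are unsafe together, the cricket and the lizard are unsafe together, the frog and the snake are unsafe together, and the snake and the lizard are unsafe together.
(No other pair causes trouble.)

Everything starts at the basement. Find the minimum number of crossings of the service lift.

13

Counting alone: the technician can take at most 2 across per trip to the rooftop, so moving all 8 needs at least 4 loaded trips out, with a return between consecutive ones — at least 7 crossings.
The safety rule pushes this higher. Following every safe sequence of crossings, the most of the 8 that can be at the rooftop as the service lift arrives there on crossings 7, 9, 11 is 5, 6, 7 respectively — never all 8.
So no plan with fewer than 13 crossings exists, and this one achieves 13:
1. Technician goes to the rooftop with the frog and the lizard.
2. Technician goes back to the basement with the frog.
3. Technician goes to the rooftop with the fly and the frog.
4. Technician goes back to the basement with the frog.
5. Technician goes to the rooftop with the beetle and the frog.
6. Technician goes back to the basement with the frog.
7. Technician goes to the rooftop with the finch and the frog.
8. Technician goes back to the basement with the frog.
9. Technician goes to the rooftop with the frog and the mantis.
10. Technician goes back to the basement with the frog.
11. Technician goes to the rooftop with the cricket and the snake.
12. Technician goes back to the basement with the lizard.
13. Technician goes to the rooftop with the frog and the lizard.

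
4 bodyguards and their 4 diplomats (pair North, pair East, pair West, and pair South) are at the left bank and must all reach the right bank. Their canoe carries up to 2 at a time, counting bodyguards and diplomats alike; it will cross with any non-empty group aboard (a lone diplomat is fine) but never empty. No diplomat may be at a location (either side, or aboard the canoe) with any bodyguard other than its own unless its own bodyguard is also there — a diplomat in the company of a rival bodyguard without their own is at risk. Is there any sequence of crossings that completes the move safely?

No

Following every safe sequence of crossings from the start, the most of the 8 that can be at the right bank as the canoe arrives there on crossings 1, 3, 5 is 2, 3, 4 respectively; the best ever achieved is 4 of 8.
From crossing 7 on, no configuration arises that was not already reachable earlier: only 44 distinct safe configurations (who is on which side, and where the canoe is) can ever be reached, none of them has everyone across, and every continuation just revisits them. So no valid plan exists.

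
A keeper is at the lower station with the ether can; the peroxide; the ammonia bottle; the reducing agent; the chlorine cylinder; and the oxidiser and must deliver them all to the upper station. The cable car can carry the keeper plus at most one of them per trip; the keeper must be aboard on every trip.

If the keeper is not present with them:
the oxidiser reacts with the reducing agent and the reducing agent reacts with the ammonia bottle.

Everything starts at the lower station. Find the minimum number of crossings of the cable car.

13

Counting alone: the keeper can take at most 1 across per trip to the upper station, so moving all 6 needs at least 6 loaded trips out, with a return between consecutive ones — at least 11 crossings.
The safety rule pushes this higher. Following every safe sequence of crossings, the most of the 6 that can be at the upper station as the cable car arrives there on crossing 11 is 5 — never all 6.
So no plan with fewer than 13 crossings exists, and this one achieves 13:
1. Keeper goes to the upper station with the reducing agent.
2. Keeper goes back to the lower station alone.
3. Keeper goes to the upper station with the ether can.
4. Keeper goes back to the lower station alone.
5. Keeper goes to the upper station with the peroxide.
6. Keeper goes back to the lower station alone.
7. Keeper goes to the upper station with the ammonia bottle.
8. Keeper goes back to the lower station with the reducing agent.
9. Keeper goes to the upper station with the oxidiser.
10. Keeper goes back to the lower station alone.
11. Keeper goes to the upper station with the chlorine cylinder.
12. Keeper goes back to the lower station alone.
13. Keeper goes to the upper station with the reducing agent.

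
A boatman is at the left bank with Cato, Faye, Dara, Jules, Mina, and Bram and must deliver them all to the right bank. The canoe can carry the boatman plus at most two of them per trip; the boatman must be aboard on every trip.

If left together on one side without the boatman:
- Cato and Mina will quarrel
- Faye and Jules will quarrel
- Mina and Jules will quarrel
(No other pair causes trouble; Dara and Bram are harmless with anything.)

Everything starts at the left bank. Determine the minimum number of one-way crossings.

Counting alone: the boatman can take at most 2 across per trip to the right bank, so moving all 6 needs at least 3 loaded trips out, with a return between consecutive ones — at least 5 crossings.
The plan below uses exactly 5 crossings, so it is optimal:
1. Boatman goes to the right bank with Cato and Jules.
2. Boatman goes back to the left bank alone.
3. Boatman goes to the right bank with Bram and Dara.
4. Boatman goes back to the left bank alone.
5. Boatman goes to the right bank with Faye and Mina.

5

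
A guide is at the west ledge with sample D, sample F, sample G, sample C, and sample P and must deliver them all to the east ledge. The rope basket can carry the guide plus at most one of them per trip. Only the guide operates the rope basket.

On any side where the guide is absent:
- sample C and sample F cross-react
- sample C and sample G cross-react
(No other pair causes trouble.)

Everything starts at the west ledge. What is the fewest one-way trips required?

11

Counting alone: the guide can take at most 1 across per trip to the east ledge, so moving all 5 needs at least 5 loaded trips out, with a return between consecutive ones — at least 9 crossings.
The safety rule pushes this higher. Following every safe sequence of crossings, the most of the 5 that can be at the east ledge as the rope basket arrives there on crossing 9 is 4 — never all 5.
So no plan with fewer than 11 crossings exists, and this one achieves 11:
1. Guide goes to the east ledge with sample C.
2. Guide goes back to the west ledge alone.
3. Guide goes to the east ledge with sample D.
4. Guide goes back to the west ledge alone.
5. Guide goes to the east ledge with sample F.
6. Guide goes back to the west ledge with sample C.
7. Guide goes to the east ledge with sample G.
8. Guide goes back to the west ledge alone.
9. Guide goes to the east ledge with sample P.
10. Guide goes back to the west ledge alone.
11. Guide goes to the east ledge with sample C.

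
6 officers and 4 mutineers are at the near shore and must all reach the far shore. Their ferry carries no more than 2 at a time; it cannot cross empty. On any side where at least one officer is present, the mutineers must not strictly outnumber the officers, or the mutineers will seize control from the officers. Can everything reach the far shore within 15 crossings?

Counting alone: each trip to the far shore takes at most 2 across and each return brings at least 1 back, so after t trips out (and t−1 returns) at most 2t − (t−1) of the 10 are across; that first reaches 10 at t = 9, so at least 17 crossings are needed.
Since 15 < 17, 15 crossings cannot be enough. (The shortest complete plan in fact takes 17:)
1. 2 mutineers → the far shore.  (the near shore: 6O 2M; the far shore: 0O 2M)
2. 1 mutineer ← the near shore.  (the near shore: 6O 3M; the far shore: 0O 1M)
3. 2 mutineers → the far shore.  (the near shore: 6O 1M; the far shore: 0O 3M)
4. 1 mutineer ← the near shore.  (the near shore: 6O 2M; the far shore: 0O 2M)
5. 2 officers → the far shore.  (the near shore: 4O 2M; the far shore: 2O 2M)
6. 1 mutineer ← the near shore.  (the near shore: 4O 3M; the far shore: 2O 1M)
7. 1 officer and 1 mutineer → the far shore.  (the near shore: 3O 2M; the far shore: 3O 2M)
8. 1 mutineer ← the near shore.  (the near shore: 3O 3M; the far shore: 3O 1M)
9. 2 mutineers → the far shore.  (the near shore: 3O 1M; the far shore: 3O 3M)
10. 1 mutineer ← the near shore.  (the near shore: 3O 2M; the far shore: 3O 2M)
11. 1 officer and 1 mutineer → the far shore.  (the near shore: 2O 1M; the far shore: 4O 3M)
12. 1 mutineer ← the near shore.  (the near shore: 2O 2M; the far shore: 4O 2M)
13. 2 mutineers → the far shore.  (the near shore: 2O 0M; the far shore: 4O 4M)
14. 1 mutineer ← the near shore.  (the near shore: 2O 1M; the far shore: 4O 3M)
15. 1 officer and 1 mutineer → the far shore.  (the near shore: 1O 0M; the far shore: 5O 4M)
16. 1 mutineer ← the near shore.  (the near shore: 1O 1M; the far shore: 5O 3M)
17. 1 officer and 1 mutineer → the far shore.  (the near shore: 0O 0M; the far shore: 6O 4M)

No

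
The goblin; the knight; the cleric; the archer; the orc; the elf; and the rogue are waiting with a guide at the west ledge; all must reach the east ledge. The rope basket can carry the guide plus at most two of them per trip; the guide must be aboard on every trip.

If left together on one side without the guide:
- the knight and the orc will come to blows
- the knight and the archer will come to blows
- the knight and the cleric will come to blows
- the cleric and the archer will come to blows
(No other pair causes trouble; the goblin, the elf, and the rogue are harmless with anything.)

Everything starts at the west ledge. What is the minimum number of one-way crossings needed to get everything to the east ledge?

11

Counting alone: the guide can take at most 2 across per trip to the east ledge, so moving all 7 needs at least 4 loaded trips out, with a return between consecutive ones — at least 7 crossings.
The safety rule pushes this higher. Following every safe sequence of crossings, the most of the 7 that can be at the east ledge as the rope basket arrives there on crossings 7, 9 is 5, 6 respectively — never all 7.
So no plan with fewer than 11 crossings exists, and this one achieves 11:
1. Guide goes to the east ledge with the cleric and the knight.  [the west ledge: the archer, the elf, the goblin, the orc, the rogue | the east ledge: the cleric, the knight]
2. Guide goes back to the west ledge with the knight.  [the west ledge: the archer, the elf, the goblin, the knight, the orc, the rogue | the east ledge: the cleric]
3. Guide goes to the east ledge with the goblin and the knight.  [the west ledge: the archer, the elf, the orc, the rogue | the east ledge: the cleric, the goblin, the knight]
4. Guide goes back to the west ledge with the knight.  [the west ledge: the archer, the elf, the knight, the orc, the rogue | the east ledge: the cleric, the goblin]
5. Guide goes to the east ledge with the knight and the orc.  [the west ledge: the archer, the elf, the rogue | the east ledge: the cleric, the goblin, the knight, the orc]
6. Guide goes back to the west ledge with the knight.  [the west ledge: the archer, the elf, the knight, the rogue | the east ledge: the cleric, the goblin, the orc]
7. Guide goes to the east ledge with the elf and the knight.  [the west ledge: the archer, the rogue | the east ledge: the cleric, the elf, the goblin, the knight, the orc]
8. Guide goes back to the west ledge with the knight.  [the west ledge: the archer, the knight, the rogue | the east ledge: the cleric, the elf, the goblin, the orc]
9. Guide goes to the east ledge with the knight and the rogue.  [the west ledge: the archer | the east ledge: the cleric, the elf, the goblin, the knight, the orc, the rogue]
10. Guide goes back to the west ledge with the knight.  [the west ledge: the archer, the knight | the east ledge: the cleric, the elf, the goblin, the orc, the rogue]
11. Guide goes to the east ledge with the archer and the knight.  [the west ledge: — | the east ledge: the archer, the cleric, the elf, the goblin, the knight, the orc, the rogue]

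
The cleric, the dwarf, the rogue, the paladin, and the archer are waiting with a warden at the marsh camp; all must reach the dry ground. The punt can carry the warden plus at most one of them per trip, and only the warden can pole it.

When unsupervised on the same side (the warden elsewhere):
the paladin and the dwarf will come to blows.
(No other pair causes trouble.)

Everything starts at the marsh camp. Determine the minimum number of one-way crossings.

9

Counting alone: the warden can take at most 1 across per trip to the dry ground, so moving all 5 needs at least 5 loaded trips out, with a return between consecutive ones — at least 9 crossings.
The plan below uses exactly 9 crossings, so it is optimal:
1. Warden goes to the dry ground with the dwarf.  [the marsh camp: the archer, the cleric, the paladin, the rogue | the dry ground: the dwarf]
2. Warden goes back to the marsh camp alone.  [the marsh camp: the archer, the cleric, the paladin, the rogue | the dry ground: the dwarf]
3. Warden goes to the dry ground with the cleric.  [the marsh camp: the archer, the paladin, the rogue | the dry ground: the cleric, the dwarf]
4. Warden goes back to the marsh camp alone.  [the marsh camp: the archer, the paladin, the rogue | the dry ground: the cleric, the dwarf]
5. Warden goes to the dry ground with the rogue.  [the marsh camp: the archer, the paladin | the dry ground: the cleric, the dwarf, the rogue]
6. Warden goes back to the marsh camp alone.  [the marsh camp: the archer, the paladin | the dry ground: the cleric, the dwarf, the rogue]
7. Warden goes to the dry ground with the archer.  [the marsh camp: the paladin | the dry ground: the archer, the cleric, the dwarf, the rogue]
8. Warden goes back to the marsh camp alone.  [the marsh camp: the paladin | the dry ground: the archer, the cleric, the dwarf, the rogue]
9. Warden goes to the dry ground with the paladin.  [the marsh camp: — | the dry ground: the archer, the cleric, the dwarf, the paladin, the rogue]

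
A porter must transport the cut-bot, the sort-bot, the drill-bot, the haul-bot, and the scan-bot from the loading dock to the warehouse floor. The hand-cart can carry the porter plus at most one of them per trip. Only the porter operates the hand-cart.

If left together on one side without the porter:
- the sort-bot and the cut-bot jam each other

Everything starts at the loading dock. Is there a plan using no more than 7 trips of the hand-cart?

No

Counting alone: the porter can take at most 1 across per trip to the warehouse floor, so moving all 5 needs at least 5 loaded trips out, with a return between consecutive ones — at least 9 crossings.
Since 7 < 9, 7 crossings cannot be enough. (The shortest complete plan in fact takes 9:)
1. Porter goes to the warehouse floor with the cut-bot.
2. Porter goes back to the loading dock alone.
3. Porter goes to the warehouse floor with the drill-bot.
4. Porter goes back to the loading dock alone.
5. Porter goes to the warehouse floor with the haul-bot.
6. Porter goes back to the loading dock alone.
7. Porter goes to the warehouse floor with the scan-bot.
8. Porter goes back to the loading dock alone.
9. Porter goes to the warehouse floor with the sort-bot.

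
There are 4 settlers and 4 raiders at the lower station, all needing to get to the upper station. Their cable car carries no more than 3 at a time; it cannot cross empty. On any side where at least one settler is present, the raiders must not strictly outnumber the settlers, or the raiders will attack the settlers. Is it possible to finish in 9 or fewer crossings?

Yes — this plan uses 9 crossings (≤ 9):
1. 2 raiders → the upper station.  (the lower station: 4S 2R; the upper station: 0S 2R)
2. 1 raider ← the lower station.  (the lower station: 4S 3R; the upper station: 0S 1R)
3. 3 raiders → the upper station.  (the lower station: 4S 0R; the upper station: 0S 4R)
4. 1 raider ← the lower station.  (the lower station: 4S 1R; the upper station: 0S 3R)
5. 3 settlers → the upper station.  (the lower station: 1S 1R; the upper station: 3S 3R)
6. 1 settler and 1 raider ← the lower station.  (the lower station: 2S 2R; the upper station: 2S 2R)
7. 2 settlers → the upper station.  (the lower station: 0S 2R; the upper station: 4S 2R)
8. 1 raider ← the lower station.  (the lower station: 0S 3R; the upper station: 4S 1R)
9. 3 raiders → the upper station.  (the lower station: 0S 0R; the upper station: 4S 4R)

Yes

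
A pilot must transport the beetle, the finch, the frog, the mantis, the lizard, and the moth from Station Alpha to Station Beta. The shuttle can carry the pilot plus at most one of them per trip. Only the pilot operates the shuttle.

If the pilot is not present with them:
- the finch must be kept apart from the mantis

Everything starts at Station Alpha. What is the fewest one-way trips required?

Counting alone: the pilot can take at most 1 across per trip to Station Beta, so moving all 6 needs at least 6 loaded trips out, with a return between consecutive ones — at least 11 crossings.
The plan below uses exactly 11 crossings, so it is optimal:
1. Pilot goes to Station Beta with the finch.  [Station Alpha: the beetle, the frog, the lizard, the mantis, the moth | Station Beta: the finch]
2. Pilot goes back to Station Alpha alone.  [Station Alpha: the beetle, the frog, the lizard, the mantis, the moth | Station Beta: the finch]
3. Pilot goes to Station Beta with the beetle.  [Station Alpha: the frog, the lizard, the mantis, the moth | Station Beta: the beetle, the finch]
4. Pilot goes back to Station Alpha alone.  [Station Alpha: the frog, the lizard, the mantis, the moth | Station Beta: the beetle, the finch]
5. Pilot goes to Station Beta with the frog.  [Station Alpha: the lizard, the mantis, the moth | Station Beta: the beetle, the finch, the frog]
6. Pilot goes back to Station Alpha alone.  [Station Alpha: the lizard, the mantis, the moth | Station Beta: the beetle, the finch, the frog]
7. Pilot goes to Station Beta with the lizard.  [Station Alpha: the mantis, the moth | Station Beta: the beetle, the finch, the frog, the lizard]
8. Pilot goes back to Station Alpha alone.  [Station Alpha: the mantis, the moth | Station Beta: the beetle, the finch, the frog, the lizard]
9. Pilot goes to Station Beta with the moth.  [Station Alpha: the mantis | Station Beta: the beetle, the finch, the frog, the lizard, the moth]
10. Pilot goes back to Station Alpha alone.  [Station Alpha: the mantis | Station Beta: the beetle, the finch, the frog, the lizard, the moth]
11. Pilot goes to Station Beta with the mantis.  [Station Alpha: — | Station Beta: the beetle, the finch, the frog, the lizard, the mantis, the moth]

11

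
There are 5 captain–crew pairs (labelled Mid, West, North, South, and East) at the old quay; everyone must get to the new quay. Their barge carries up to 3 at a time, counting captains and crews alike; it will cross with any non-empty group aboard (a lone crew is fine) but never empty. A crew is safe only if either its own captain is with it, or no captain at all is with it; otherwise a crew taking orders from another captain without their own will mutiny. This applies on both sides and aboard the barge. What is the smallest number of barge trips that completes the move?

Counting alone: each trip to the new quay takes at most 3 across and each return brings at least 1 back, so after t trips out (and t−1 returns) at most 3t − (t−1) of the 10 are across; that first reaches 10 at t = 5, so at least 9 crossings are needed.
The safety rule pushes this higher. Following every safe sequence of crossings, the most of the 10 that can be at the new quay as the barge arrives there on crossing 9 is 9 — never all 10.
So no plan with fewer than 11 crossings exists, and this one achieves 11:
1. captain Mid and crew Mid cross → the new quay.
2. captain Mid crosses ← the old quay.
3. crew North, crew South, and crew West cross → the new quay.
4. crew Mid crosses ← the old quay.
5. captain North, captain South, and captain West cross → the new quay.
6. captain West and crew West cross ← the old quay.
7. captain East, captain Mid, and captain West cross → the new quay.
8. crew North crosses ← the old quay.
9. crew Mid and crew West cross → the new quay.
10. crew Mid crosses ← the old quay.
11. crew East, crew Mid, and crew North cross → the new quay.

11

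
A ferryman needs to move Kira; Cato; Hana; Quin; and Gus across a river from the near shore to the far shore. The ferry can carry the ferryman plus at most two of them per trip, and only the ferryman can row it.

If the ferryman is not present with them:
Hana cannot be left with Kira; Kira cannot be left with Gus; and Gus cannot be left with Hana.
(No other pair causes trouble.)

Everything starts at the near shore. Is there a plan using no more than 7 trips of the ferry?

Yes — this plan uses 7 crossings (≤ 7):
1. Ferryman goes to the far shore with Hana and Kira.  [the near shore: Cato, Gus, Quin | the far shore: Hana, Kira]
2. Ferryman goes back to the near shore with Kira.  [the near shore: Cato, Gus, Kira, Quin | the far shore: Hana]
3. Ferryman goes to the far shore with Cato and Kira.  [the near shore: Gus, Quin | the far shore: Cato, Hana, Kira]
4. Ferryman goes back to the near shore with Kira.  [the near shore: Gus, Kira, Quin | the far shore: Cato, Hana]
5. Ferryman goes to the far shore with Kira and Quin.  [the near shore: Gus | the far shore: Cato, Hana, Kira, Quin]
6. Ferryman goes back to the near shore with Kira.  [the near shore: Gus, Kira | the far shore: Cato, Hana, Quin]
7. Ferryman goes to the far shore with Gus and Kira.  [the near shore: — | the far shore: Cato, Gus, Hana, Kira, Quin]

Yes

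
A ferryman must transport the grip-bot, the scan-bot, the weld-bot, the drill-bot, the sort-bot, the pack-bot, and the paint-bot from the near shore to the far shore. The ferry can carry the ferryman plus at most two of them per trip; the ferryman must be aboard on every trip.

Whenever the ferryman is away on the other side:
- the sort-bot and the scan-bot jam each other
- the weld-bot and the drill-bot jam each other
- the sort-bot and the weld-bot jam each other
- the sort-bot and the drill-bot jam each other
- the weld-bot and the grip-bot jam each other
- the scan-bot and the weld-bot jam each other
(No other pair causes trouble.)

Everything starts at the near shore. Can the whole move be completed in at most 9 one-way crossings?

No

Counting alone: the ferryman can take at most 2 across per trip to the far shore, so moving all 7 needs at least 4 loaded trips out, with a return between consecutive ones — at least 7 crossings.
The safety rule pushes this higher. Following every safe sequence of crossings, the most of the 7 that can be at the far shore as the ferry arrives there on crossings 7, 9 is 5, 6 respectively — never all 7.
So the move cannot be finished within 9 crossings. (The shortest complete plan takes 11:)
1. Ferryman goes to the far shore with the sort-bot and the weld-bot.
2. Ferryman goes back to the near shore with the weld-bot.
3. Ferryman goes to the far shore with the grip-bot and the weld-bot.
4. Ferryman goes back to the near shore with the weld-bot.
5. Ferryman goes to the far shore with the drill-bot and the scan-bot.
6. Ferryman goes back to the near shore with the sort-bot.
7. Ferryman goes to the far shore with the pack-bot and the weld-bot.
8. Ferryman goes back to the near shore with the weld-bot.
9. Ferryman goes to the far shore with the paint-bot and the weld-bot.
10. Ferryman goes back to the near shore with the weld-bot.
11. Ferryman goes to the far shore with the sort-bot and the weld-bot.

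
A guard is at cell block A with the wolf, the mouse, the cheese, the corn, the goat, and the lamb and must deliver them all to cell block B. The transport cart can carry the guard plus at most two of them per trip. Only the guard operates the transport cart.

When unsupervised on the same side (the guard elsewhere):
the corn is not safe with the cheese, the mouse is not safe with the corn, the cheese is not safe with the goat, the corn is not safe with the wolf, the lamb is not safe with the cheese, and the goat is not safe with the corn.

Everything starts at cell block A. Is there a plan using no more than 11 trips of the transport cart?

Yes — this plan uses 9 crossings (≤ 11):
1. Guard goes to cell block B with the cheese and the corn.  [cell block A: the goat, the lamb, the mouse, the wolf | cell block B: the cheese, the corn]
2. Guard goes back to cell block A with the cheese.  [cell block A: the cheese, the goat, the lamb, the mouse, the wolf | cell block B: the corn]
3. Guard goes to cell block B with the cheese and the wolf.  [cell block A: the goat, the lamb, the mouse | cell block B: the cheese, the corn, the wolf]
4. Guard goes back to cell block A with the corn.  [cell block A: the corn, the goat, the lamb, the mouse | cell block B: the cheese, the wolf]
5. Guard goes to cell block B with the corn and the mouse.  [cell block A: the goat, the lamb | cell block B: the cheese, the corn, the mouse, the wolf]
6. Guard goes back to cell block A with the corn.  [cell block A: the corn, the goat, the lamb | cell block B: the cheese, the mouse, the wolf]
7. Guard goes to cell block B with the goat and the lamb.  [cell block A: the corn | cell block B: the cheese, the goat, the lamb, the mouse, the wolf]
8. Guard goes back to cell block A with the cheese.  [cell block A: the cheese, the corn | cell block B: the goat, the lamb, the mouse, the wolf]
9. Guard goes to cell block B with the cheese and the corn.  [cell block A: — | cell block B: the cheese, the corn, the goat, the lamb, the mouse, the wolf]

Yes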